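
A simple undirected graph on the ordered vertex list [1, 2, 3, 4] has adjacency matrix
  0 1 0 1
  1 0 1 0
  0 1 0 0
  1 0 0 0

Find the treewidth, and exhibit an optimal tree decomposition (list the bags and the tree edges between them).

Every bag has size at most 2, so the width is 2 − 1 = 1 and tw(G) ≤ 1. G has an edge, so its treewidth is at least 1. Combining the bounds, tw(G) = 1.

Treewidth 1.
One such decomposition:
Bags: B1 = {1, 4}  B2 = {1, 2}  B3 = {2, 3}
Tree: B1–B2, B2–B3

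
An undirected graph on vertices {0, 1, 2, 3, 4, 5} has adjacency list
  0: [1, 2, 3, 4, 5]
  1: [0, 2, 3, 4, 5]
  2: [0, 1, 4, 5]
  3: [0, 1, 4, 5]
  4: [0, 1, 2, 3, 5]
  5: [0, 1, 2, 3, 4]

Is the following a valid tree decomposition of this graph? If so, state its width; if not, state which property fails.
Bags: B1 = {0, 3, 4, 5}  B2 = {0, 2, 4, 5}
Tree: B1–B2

A tree decomposition must satisfy three properties: every vertex lies in some bag; for every edge, both endpoints lie together in some bag; and for every vertex, the bags containing it form a connected subtree. Here vertex 1 appears in no bag, so the decomposition is invalid.

No — vertex 1 appears in no bag.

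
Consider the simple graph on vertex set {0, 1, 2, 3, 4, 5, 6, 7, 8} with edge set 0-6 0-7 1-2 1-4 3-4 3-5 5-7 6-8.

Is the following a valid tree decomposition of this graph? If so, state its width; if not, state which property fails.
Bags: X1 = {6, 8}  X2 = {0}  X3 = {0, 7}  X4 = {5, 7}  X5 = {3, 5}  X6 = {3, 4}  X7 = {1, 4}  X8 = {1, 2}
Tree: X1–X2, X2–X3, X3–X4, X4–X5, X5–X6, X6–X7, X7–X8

No — edge (6,0) lies in no bag.

A tree decomposition must satisfy three properties: every vertex lies in some bag; for every edge, both endpoints lie together in some bag; and for every vertex, the bags containing it form a connected subtree. Here edge (6,0) lies in no bag, so the decomposition is invalid.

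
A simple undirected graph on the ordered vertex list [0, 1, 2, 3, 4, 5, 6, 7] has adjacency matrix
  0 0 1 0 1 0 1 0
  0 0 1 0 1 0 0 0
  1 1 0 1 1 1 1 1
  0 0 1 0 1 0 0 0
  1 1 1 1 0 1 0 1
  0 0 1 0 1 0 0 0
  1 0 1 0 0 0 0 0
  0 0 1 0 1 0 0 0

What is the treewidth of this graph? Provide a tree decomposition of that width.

Treewidth 2.
One optimal decomposition is:
Bags: B1 = {0, 2, 4}  B2 = {0, 2, 6}  B3 = {2, 4, 5}  B4 = {1, 2, 4}  B5 = {2, 3, 4}  B6 = {2, 4, 7}
Tree: B1–B2, B1–B3, B3–B4, B1–B5, B5–B6

Each bag holds 3 vertices, so the decomposition has width 2, which upper-bounds the treewidth. Conversely, {0, 2, 4} is a clique of size 3, and the vertices of any clique must share a bag in every tree decomposition; so some bag has ≥ 3 vertices and tw(G) ≥ 2. The upper and lower bounds meet at 2, so that is the treewidth.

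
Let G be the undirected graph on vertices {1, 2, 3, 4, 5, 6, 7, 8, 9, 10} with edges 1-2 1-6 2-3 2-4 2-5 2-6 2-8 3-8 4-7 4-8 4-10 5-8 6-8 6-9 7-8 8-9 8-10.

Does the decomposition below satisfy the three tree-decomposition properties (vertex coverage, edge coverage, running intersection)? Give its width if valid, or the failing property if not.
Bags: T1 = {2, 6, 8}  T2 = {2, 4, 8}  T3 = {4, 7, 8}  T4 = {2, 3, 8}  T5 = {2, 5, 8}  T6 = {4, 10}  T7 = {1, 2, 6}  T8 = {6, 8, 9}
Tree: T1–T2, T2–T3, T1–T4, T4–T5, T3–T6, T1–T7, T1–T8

No — edge (8,10) lies in no bag.

A tree decomposition must satisfy three properties: every vertex lies in some bag; for every edge, both endpoints lie together in some bag; and for every vertex, the bags containing it form a connected subtree. Here edge (8,10) lies in no bag, so the decomposition is invalid.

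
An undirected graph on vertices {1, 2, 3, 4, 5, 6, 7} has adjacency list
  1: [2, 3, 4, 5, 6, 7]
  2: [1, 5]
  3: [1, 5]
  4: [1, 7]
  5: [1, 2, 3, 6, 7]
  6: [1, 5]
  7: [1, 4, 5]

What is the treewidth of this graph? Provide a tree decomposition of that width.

Treewidth 2.
One such decomposition:
Bags: B1 = {1, 5, 7}  B2 = {1, 3, 5}  B3 = {1, 4, 7}  B4 = {1, 2, 5}  B5 = {1, 5, 6}
Tree: B1–B2, B1–B3, B1–B4, B4–B5

Every bag has size at most 3, so the width is 3 − 1 = 2 and tw(G) ≤ 2. For the lower bound, the 3 vertices {1, 4, 7} are pairwise adjacent, and any tree decomposition puts a clique entirely inside one bag — forcing width ≥ 2. Combining the bounds, tw(G) = 2.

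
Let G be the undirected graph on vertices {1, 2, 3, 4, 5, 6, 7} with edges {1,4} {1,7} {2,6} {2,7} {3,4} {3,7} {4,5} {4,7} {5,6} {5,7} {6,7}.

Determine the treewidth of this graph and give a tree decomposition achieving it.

The largest bag has 3 vertices, giving width 2; this decomposition certifies tw(G) ≤ 2. On the other hand G contains the 3-clique {2, 6, 7}. A clique must lie in a single bag of any decomposition, so no decomposition can have width below 2. Hence tw(G) = 2 exactly.

Treewidth 2.
One such decomposition:
Bags: B1 = {4, 5, 7}  B2 = {3, 4, 7}  B3 = {5, 6, 7}  B4 = {1, 4, 7}  B5 = {2, 6, 7}
Tree: B1–B2, B1–B3, B1–B4, B3–B5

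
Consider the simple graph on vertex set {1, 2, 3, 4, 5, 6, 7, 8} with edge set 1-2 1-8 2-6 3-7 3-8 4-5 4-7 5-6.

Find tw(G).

2

A width-2 tree decomposition is:
Bags: B1 = {4, 5, 6}  B2 = {4, 6, 7}  B3 = {3, 6, 7}  B4 = {3, 6, 8}  B5 = {1, 6, 8}  B6 = {1, 2, 6}
Tree: B1–B2, B2–B3, B3–B4, B4–B5, B5–B6
The largest bag has 3 vertices, giving width 2; this decomposition certifies tw(G) ≤ 2. The edges 6–5–4–7–3–8–1–2–6 form a cycle, so G is not a tree and its treewidth is at least 2. Combining the bounds, tw(G) = 2.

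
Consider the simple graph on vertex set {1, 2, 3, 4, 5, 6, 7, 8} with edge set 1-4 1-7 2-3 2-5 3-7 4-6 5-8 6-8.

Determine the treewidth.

2

A width-2 tree decomposition is:
Bags: B1 = {2, 3, 7}  B2 = {2, 5, 7}  B3 = {5, 7, 8}  B4 = {6, 7, 8}  B5 = {4, 6, 7}  B6 = {1, 4, 7}
Tree: B1–B2, B2–B3, B3–B4, B4–B5, B5–B6
Every bag has size at most 3, so the width is 3 − 1 = 2 and tw(G) ≤ 2. For the lower bound, G contains the cycle 7–3–2–5–8–6–4–1–7, so G is not a forest; only forests have treewidth ≤ 1, hence tw(G) ≥ 2. Hence tw(G) = 2 exactly.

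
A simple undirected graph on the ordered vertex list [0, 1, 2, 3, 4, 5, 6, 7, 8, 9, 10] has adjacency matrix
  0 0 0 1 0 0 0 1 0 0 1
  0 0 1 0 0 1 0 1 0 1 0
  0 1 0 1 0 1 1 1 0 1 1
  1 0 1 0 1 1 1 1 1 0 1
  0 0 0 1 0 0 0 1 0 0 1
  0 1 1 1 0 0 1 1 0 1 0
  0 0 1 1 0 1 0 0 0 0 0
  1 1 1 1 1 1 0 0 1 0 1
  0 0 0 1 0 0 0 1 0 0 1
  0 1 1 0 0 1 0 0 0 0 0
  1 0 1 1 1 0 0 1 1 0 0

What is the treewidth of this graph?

3

A width-3 tree decomposition is:
Bags: B1 = {2, 3, 5, 6}  B2 = {2, 3, 5, 7}  B3 = {1, 2, 5, 7}  B4 = {2, 3, 7, 10}  B5 = {3, 7, 8, 10}  B6 = {1, 2, 5, 9}  B7 = {0, 3, 7, 10}  B8 = {3, 4, 7, 10}
Tree: B1–B2, B2–B3, B2–B4, B4–B5, B3–B6, B5–B7, B7–B8
The largest bag has 4 vertices, giving width 3; this decomposition certifies tw(G) ≤ 3. On the other hand G contains the 4-clique {1, 2, 5, 9}. A clique must lie in a single bag of any decomposition, so no decomposition can have width below 3. Therefore the treewidth is 3.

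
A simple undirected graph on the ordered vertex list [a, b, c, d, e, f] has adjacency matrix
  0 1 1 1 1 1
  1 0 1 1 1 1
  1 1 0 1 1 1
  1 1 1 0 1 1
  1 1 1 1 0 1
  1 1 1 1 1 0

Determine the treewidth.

A width-5 tree decomposition is:
Bags: B1 = {a, b, c, d, e, f}
Tree: (single bag)
With just one bag of size 6, the width is 6 − 1 = 5, so tw(G) ≤ 5. For the lower bound, the 6 vertices {a, b, c, d, e, f} are pairwise adjacent, and any tree decomposition puts a clique entirely inside one bag — forcing width ≥ 5. Combining the bounds, tw(G) = 5.

5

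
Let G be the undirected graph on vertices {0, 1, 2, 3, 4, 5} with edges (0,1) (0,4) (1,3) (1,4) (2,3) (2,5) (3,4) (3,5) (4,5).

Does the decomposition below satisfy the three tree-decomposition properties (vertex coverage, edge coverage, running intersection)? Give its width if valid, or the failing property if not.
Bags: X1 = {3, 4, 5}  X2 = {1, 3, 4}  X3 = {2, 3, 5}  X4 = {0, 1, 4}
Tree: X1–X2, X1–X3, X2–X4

Yes; width 2.

Every vertex of G appears in some bag (union = {0, 1, 2, 3, 4, 5}); every edge is covered by a bag; and for each vertex v the set of bags containing v is connected in the bag tree. The decomposition is therefore valid. The largest bag has 3 vertices, so the width is 2.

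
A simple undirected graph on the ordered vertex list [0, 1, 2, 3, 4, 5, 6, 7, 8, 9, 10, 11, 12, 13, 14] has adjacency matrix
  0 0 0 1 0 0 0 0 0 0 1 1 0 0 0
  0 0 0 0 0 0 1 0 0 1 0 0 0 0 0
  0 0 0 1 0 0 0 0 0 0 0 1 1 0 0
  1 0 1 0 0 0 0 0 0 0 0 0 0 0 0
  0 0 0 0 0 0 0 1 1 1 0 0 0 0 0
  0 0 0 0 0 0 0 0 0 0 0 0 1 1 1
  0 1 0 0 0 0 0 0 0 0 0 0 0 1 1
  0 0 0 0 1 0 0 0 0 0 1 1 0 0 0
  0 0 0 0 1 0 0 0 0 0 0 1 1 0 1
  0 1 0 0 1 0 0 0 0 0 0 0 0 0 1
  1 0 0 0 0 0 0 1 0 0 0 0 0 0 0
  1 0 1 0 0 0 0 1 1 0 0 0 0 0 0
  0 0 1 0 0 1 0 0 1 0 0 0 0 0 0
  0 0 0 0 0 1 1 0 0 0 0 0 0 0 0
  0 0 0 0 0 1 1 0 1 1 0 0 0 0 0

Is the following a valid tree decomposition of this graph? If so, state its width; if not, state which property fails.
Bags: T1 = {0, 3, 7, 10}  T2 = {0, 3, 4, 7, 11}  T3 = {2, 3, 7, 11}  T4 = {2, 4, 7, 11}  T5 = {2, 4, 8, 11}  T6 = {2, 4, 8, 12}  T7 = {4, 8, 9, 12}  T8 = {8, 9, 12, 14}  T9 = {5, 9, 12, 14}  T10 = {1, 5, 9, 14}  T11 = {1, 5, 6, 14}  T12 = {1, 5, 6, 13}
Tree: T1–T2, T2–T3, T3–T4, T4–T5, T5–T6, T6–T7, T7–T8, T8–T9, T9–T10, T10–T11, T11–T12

A tree decomposition must satisfy three properties: every vertex lies in some bag; for every edge, both endpoints lie together in some bag; and for every vertex, the bags containing it form a connected subtree. Here bags containing vertex 4 are not connected in the tree, so the decomposition is invalid.

No — bags containing vertex 4 are not connected in the tree.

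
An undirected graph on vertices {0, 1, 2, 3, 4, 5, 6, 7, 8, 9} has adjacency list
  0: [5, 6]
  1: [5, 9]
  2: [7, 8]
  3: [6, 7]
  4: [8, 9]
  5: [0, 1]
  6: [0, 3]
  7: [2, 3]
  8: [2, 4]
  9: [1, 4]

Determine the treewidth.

A width-2 tree decomposition is:
Bags: B1 = {2, 7, 8}  B2 = {4, 7, 8}  B3 = {4, 7, 9}  B4 = {1, 7, 9}  B5 = {1, 5, 7}  B6 = {0, 5, 7}  B7 = {0, 6, 7}  B8 = {3, 6, 7}
Tree: B1–B2, B2–B3, B3–B4, B4–B5, B5–B6, B6–B7, B7–B8
Each bag holds 3 vertices, so the decomposition has width 2, which upper-bounds the treewidth. The edges 7–2–8–4–9–1–5–0–6–3–7 form a cycle, so G is not a tree and its treewidth is at least 2. Combining the bounds, tw(G) = 2.

2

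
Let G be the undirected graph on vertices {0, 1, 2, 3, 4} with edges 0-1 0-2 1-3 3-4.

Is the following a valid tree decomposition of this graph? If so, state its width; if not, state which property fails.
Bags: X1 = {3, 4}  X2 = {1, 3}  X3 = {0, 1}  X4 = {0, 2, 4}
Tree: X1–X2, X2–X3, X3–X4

No — bags containing vertex 4 are not connected in the tree.

A tree decomposition must satisfy three properties: every vertex lies in some bag; for every edge, both endpoints lie together in some bag; and for every vertex, the bags containing it form a connected subtree. Here bags containing vertex 4 are not connected in the tree, so the decomposition is invalid.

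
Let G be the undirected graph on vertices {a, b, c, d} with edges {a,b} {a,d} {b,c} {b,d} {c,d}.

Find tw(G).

A width-2 tree decomposition is:
Bags: B1 = {b, c, d}  B2 = {a, b, d}
Tree: B1–B2
The largest bag has 3 vertices, giving width 2; this decomposition certifies tw(G) ≤ 2. Conversely, {b, c, d} is a clique of size 3, and the vertices of any clique must share a bag in every tree decomposition; so some bag has ≥ 3 vertices and tw(G) ≥ 2. Hence tw(G) = 2 exactly.

2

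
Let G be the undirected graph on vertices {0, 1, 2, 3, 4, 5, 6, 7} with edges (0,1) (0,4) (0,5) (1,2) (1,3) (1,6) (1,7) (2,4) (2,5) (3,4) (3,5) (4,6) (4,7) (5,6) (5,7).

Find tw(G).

A width-3 tree decomposition is:
Bags: B1 = {1, 4, 5, 6}  B2 = {1, 2, 4, 5}  B3 = {0, 1, 4, 5}  B4 = {1, 3, 4, 5}  B5 = {1, 4, 5, 7}
Tree: B1–B2, B2–B3, B3–B4, B4–B5
Each bag holds 4 vertices, so the decomposition has width 3, which upper-bounds the treewidth. For the lower bound: the 4 vertex sets {1,6}, {2,5}, {4}, {0} are disjoint, each induces a connected subgraph, and every pair is joined by at least one edge of G. Contracting each set to a single vertex therefore yields K_{4} as a minor, and since treewidth is minor-monotone, tw(G) ≥ tw(K_{4}) = 3. Therefore the treewidth is 3.

3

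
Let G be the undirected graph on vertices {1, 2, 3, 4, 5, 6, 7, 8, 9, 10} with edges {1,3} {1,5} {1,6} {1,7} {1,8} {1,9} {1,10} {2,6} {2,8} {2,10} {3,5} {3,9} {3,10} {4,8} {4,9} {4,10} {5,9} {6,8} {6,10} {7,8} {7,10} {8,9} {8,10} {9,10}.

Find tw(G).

A width-3 tree decomposition is:
Bags: B1 = {1, 6, 8, 10}  B2 = {2, 6, 8, 10}  B3 = {1, 8, 9, 10}  B4 = {1, 3, 9, 10}  B5 = {1, 3, 5, 9}  B6 = {1, 7, 8, 10}  B7 = {4, 8, 9, 10}
Tree: B1–B2, B1–B3, B3–B4, B4–B5, B1–B6, B3–B7
Every bag has size at most 4, so the width is 4 − 1 = 3 and tw(G) ≤ 3. For the lower bound, the 4 vertices {1, 8, 9, 10} are pairwise adjacent, and any tree decomposition puts a clique entirely inside one bag — forcing width ≥ 3. The upper and lower bounds meet at 3, so that is the treewidth.

3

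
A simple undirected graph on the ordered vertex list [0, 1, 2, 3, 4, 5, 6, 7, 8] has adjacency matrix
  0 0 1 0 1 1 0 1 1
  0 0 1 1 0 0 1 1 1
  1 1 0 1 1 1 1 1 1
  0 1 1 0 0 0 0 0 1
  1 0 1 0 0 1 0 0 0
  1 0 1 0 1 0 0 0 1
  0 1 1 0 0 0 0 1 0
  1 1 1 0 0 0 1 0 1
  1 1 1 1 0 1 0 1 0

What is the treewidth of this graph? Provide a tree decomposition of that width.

Treewidth 3.
Bags: B1 = {1, 2, 3, 8}  B2 = {1, 2, 7, 8}  B3 = {0, 2, 7, 8}  B4 = {0, 2, 5, 8}  B5 = {1, 2, 6, 7}  B6 = {0, 2, 4, 5}
Tree: B1–B2, B2–B3, B3–B4, B2–B5, B4–B6

Every bag has size at most 4, so the width is 4 − 1 = 3 and tw(G) ≤ 3. On the other hand G contains the 4-clique {0, 2, 5, 8}. A clique must lie in a single bag of any decomposition, so no decomposition can have width below 3. The upper and lower bounds meet at 3, so that is the treewidth.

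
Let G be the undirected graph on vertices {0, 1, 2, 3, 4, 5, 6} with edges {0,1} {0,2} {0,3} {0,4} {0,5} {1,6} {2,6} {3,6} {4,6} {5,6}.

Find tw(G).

A width-2 tree decomposition is:
Bags: B1 = {0, 5, 6}  B2 = {0, 4, 6}  B3 = {0, 2, 6}  B4 = {0, 3, 6}  B5 = {0, 1, 6}
Tree: B1–B2, B2–B3, B3–B4, B4–B5
Every bag has size at most 3, so the width is 3 − 1 = 2 and tw(G) ≤ 2. For the lower bound, G contains the cycle 0–5–6–4–0, so G is not a forest; only forests have treewidth ≤ 1, hence tw(G) ≥ 2. The upper and lower bounds meet at 2, so that is the treewidth.

2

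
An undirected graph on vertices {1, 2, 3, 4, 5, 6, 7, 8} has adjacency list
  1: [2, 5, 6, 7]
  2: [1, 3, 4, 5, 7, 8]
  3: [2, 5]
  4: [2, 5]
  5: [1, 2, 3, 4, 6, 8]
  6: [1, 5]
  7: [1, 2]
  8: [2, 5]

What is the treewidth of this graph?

A width-2 tree decomposition is:
Bags: B1 = {2, 4, 5}  B2 = {2, 5, 8}  B3 = {2, 3, 5}  B4 = {1, 2, 5}  B5 = {1, 5, 6}  B6 = {1, 2, 7}
Tree: B1–B2, B1–B3, B3–B4, B4–B5, B4–B6
The largest bag has 3 vertices, giving width 2; this decomposition certifies tw(G) ≤ 2. For the lower bound, the 3 vertices {2, 5, 8} are pairwise adjacent, and any tree decomposition puts a clique entirely inside one bag — forcing width ≥ 2. The upper and lower bounds meet at 2, so that is the treewidth.

2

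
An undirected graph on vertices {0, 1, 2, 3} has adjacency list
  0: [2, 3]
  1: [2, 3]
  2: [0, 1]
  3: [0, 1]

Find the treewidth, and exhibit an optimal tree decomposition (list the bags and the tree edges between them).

Treewidth 2.
One optimal decomposition is:
Bags: B1 = {0, 1, 2}  B2 = {0, 1, 3}
Tree: B1–B2

Every bag has size at most 3, so the width is 3 − 1 = 2 and tw(G) ≤ 2. Since 1–2–0–3–1 is a cycle in G, G is not acyclic. Forests are exactly the graphs of treewidth ≤ 1, so tw(G) ≥ 2. Combining the bounds, tw(G) = 2.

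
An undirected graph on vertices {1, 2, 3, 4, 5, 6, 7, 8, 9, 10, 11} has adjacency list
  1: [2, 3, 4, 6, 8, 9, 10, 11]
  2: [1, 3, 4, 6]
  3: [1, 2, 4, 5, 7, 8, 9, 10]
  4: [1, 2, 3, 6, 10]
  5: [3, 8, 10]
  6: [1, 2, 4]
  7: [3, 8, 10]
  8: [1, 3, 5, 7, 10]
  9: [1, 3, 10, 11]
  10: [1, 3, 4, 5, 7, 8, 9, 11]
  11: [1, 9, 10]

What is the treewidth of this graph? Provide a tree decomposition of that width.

The largest bag has 4 vertices, giving width 3; this decomposition certifies tw(G) ≤ 3. Conversely, {1, 9, 10, 11} is a clique of size 4, and the vertices of any clique must share a bag in every tree decomposition; so some bag has ≥ 4 vertices and tw(G) ≥ 3. The upper and lower bounds meet at 3, so that is the treewidth.

Treewidth 3.
One such decomposition:
Bags: B1 = {1, 3, 4, 10}  B2 = {1, 3, 9, 10}  B3 = {1, 3, 8, 10}  B4 = {1, 2, 3, 4}  B5 = {3, 5, 8, 10}  B6 = {1, 2, 4, 6}  B7 = {3, 7, 8, 10}  B8 = {1, 9, 10, 11}
Tree: B1–B2, B1–B3, B1–B4, B3–B5, B4–B6, B5–B7, B2–B8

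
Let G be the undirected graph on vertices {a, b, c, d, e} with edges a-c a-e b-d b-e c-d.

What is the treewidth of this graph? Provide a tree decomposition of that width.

Treewidth 2.
One optimal decomposition is:
Bags: B1 = {a, b, e}  B2 = {a, b, c}  B3 = {b, c, d}
Tree: B1–B2, B2–B3

Each bag holds 3 vertices, so the decomposition has width 2, which upper-bounds the treewidth. The edges b–e–a–c–d–b form a cycle, so G is not a tree and its treewidth is at least 2. Hence tw(G) = 2 exactly.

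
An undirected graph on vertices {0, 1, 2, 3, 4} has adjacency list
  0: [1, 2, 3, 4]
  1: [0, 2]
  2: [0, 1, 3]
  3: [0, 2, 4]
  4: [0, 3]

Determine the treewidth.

2

A width-2 tree decomposition is:
Bags: B1 = {0, 3, 4}  B2 = {0, 2, 3}  B3 = {0, 1, 2}
Tree: B1–B2, B2–B3
Each bag holds 3 vertices, so the decomposition has width 2, which upper-bounds the treewidth. For the lower bound, the 3 vertices {0, 1, 2} are pairwise adjacent, and any tree decomposition puts a clique entirely inside one bag — forcing width ≥ 2. The upper and lower bounds meet at 2, so that is the treewidth.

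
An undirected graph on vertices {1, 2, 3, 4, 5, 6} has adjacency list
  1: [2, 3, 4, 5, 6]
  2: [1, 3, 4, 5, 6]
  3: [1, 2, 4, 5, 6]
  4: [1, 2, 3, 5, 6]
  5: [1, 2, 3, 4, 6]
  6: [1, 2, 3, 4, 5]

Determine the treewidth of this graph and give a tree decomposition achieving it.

Treewidth 5.
One such decomposition:
Bags: B1 = {1, 2, 3, 4, 5, 6}
Tree: (single bag)

A single bag containing all 6 vertices is trivially a valid decomposition of width 5. On the other hand G contains the 6-clique {1, 2, 3, 4, 5, 6}. A clique must lie in a single bag of any decomposition, so no decomposition can have width below 5. Therefore the treewidth is 5.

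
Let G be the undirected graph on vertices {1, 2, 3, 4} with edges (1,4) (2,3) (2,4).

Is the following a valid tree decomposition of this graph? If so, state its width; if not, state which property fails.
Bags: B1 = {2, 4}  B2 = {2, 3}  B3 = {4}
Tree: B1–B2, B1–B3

No — vertex 1 appears in no bag.

A tree decomposition must satisfy three properties: every vertex lies in some bag; for every edge, both endpoints lie together in some bag; and for every vertex, the bags containing it form a connected subtree. Here vertex 1 appears in no bag, so the decomposition is invalid.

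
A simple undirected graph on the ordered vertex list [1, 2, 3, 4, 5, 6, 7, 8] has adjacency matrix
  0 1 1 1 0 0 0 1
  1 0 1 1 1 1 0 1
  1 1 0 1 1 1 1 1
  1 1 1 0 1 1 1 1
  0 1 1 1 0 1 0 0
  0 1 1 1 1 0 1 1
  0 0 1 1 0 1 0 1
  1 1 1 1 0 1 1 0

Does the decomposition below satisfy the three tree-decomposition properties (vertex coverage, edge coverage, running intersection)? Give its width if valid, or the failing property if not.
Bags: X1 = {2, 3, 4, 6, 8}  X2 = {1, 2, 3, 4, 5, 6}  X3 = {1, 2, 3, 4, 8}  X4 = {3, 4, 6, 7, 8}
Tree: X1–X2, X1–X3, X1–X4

No — bags containing vertex 1 are not connected in the tree.

A tree decomposition must satisfy three properties: every vertex lies in some bag; for every edge, both endpoints lie together in some bag; and for every vertex, the bags containing it form a connected subtree. Here bags containing vertex 1 are not connected in the tree, so the decomposition is invalid.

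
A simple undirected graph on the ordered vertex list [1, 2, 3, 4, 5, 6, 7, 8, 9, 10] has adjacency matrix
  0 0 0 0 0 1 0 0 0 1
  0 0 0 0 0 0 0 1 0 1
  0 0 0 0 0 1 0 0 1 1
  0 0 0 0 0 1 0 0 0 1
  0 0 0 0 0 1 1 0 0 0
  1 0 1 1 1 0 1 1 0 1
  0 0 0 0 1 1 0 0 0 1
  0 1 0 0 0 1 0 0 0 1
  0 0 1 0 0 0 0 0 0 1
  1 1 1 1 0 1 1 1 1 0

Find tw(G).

2

A width-2 tree decomposition is:
Bags: B1 = {3, 9, 10}  B2 = {3, 6, 10}  B3 = {6, 7, 10}  B4 = {5, 6, 7}  B5 = {6, 8, 10}  B6 = {2, 8, 10}  B7 = {4, 6, 10}  B8 = {1, 6, 10}
Tree: B1–B2, B2–B3, B3–B4, B3–B5, B5–B6, B3–B7, B2–B8
Every bag has size at most 3, so the width is 3 − 1 = 2 and tw(G) ≤ 2. Conversely, {3, 9, 10} is a clique of size 3, and the vertices of any clique must share a bag in every tree decomposition; so some bag has ≥ 3 vertices and tw(G) ≥ 2. Therefore the treewidth is 2.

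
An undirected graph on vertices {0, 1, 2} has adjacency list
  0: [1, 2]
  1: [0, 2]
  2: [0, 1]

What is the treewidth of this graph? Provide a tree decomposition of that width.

Treewidth 2.
Bags: B1 = {0, 1, 2}
Tree: (single bag)

With just one bag of size 3, the width is 3 − 1 = 2, so tw(G) ≤ 2. For the lower bound, the 3 vertices {0, 1, 2} are pairwise adjacent, and any tree decomposition puts a clique entirely inside one bag — forcing width ≥ 2. Hence tw(G) = 2 exactly.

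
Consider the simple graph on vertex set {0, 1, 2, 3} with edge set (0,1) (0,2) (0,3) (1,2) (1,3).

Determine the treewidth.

A width-2 tree decomposition is:
Bags: B1 = {0, 1, 3}  B2 = {0, 1, 2}
Tree: B1–B2
Each bag holds 3 vertices, so the decomposition has width 2, which upper-bounds the treewidth. Conversely, {0, 1, 2} is a clique of size 3, and the vertices of any clique must share a bag in every tree decomposition; so some bag has ≥ 3 vertices and tw(G) ≥ 2. Combining the bounds, tw(G) = 2.

2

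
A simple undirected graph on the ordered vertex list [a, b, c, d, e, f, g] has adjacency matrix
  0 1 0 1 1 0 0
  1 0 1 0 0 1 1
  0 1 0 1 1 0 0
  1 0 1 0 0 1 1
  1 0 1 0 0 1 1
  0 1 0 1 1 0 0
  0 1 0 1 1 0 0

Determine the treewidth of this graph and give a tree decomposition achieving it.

Treewidth 3.
Bags: B1 = {a, b, d, e}  B2 = {b, d, e, g}  B3 = {b, d, e, f}  B4 = {b, c, d, e}
Tree: B1–B2, B2–B3, B3–B4

Each bag holds 4 vertices, so the decomposition has width 3, which upper-bounds the treewidth. For the lower bound: the 4 vertex sets {a,e}, {d,g}, {b}, {f} are disjoint, each induces a connected subgraph, and every pair is joined by at least one edge of G. Contracting each set to a single vertex therefore yields K_{4} as a minor, and since treewidth is minor-monotone, tw(G) ≥ tw(K_{4}) = 3. Hence tw(G) = 3 exactly.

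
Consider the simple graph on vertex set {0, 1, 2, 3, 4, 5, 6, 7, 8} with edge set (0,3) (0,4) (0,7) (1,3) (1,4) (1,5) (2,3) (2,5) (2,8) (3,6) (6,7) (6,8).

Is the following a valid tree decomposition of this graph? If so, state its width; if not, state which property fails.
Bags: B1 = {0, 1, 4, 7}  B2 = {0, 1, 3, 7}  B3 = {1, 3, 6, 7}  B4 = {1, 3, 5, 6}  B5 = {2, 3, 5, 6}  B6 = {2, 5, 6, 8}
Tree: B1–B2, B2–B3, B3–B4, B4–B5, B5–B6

Yes; width 3.

Checking the three conditions: (i) the bags cover all of {0, 1, 2, 3, 4, 5, 6, 7, 8}; (ii) for each edge, some bag contains both endpoints; (iii) the bags containing any fixed vertex form a subtree. All hold, so the decomposition is valid with width 4 − 1 = 3.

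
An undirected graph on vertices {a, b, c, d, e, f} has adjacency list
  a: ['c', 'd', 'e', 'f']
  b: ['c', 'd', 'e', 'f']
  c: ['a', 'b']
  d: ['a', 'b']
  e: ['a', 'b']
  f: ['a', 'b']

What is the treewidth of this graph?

2

A width-2 tree decomposition is:
Bags: B1 = {a, b, d}  B2 = {a, b, c}  B3 = {a, b, f}  B4 = {a, b, e}
Tree: B1–B2, B2–B3, B3–B4
The largest bag has 3 vertices, giving width 2; this decomposition certifies tw(G) ≤ 2. For the lower bound, G contains the cycle d–b–c–a–d, so G is not a forest; only forests have treewidth ≤ 1, hence tw(G) ≥ 2. Therefore the treewidth is 2.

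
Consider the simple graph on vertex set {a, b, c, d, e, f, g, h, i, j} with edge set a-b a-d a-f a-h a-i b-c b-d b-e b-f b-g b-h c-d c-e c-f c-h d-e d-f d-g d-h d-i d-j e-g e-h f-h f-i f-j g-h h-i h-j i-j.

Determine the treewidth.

A width-4 tree decomposition is:
Bags: B1 = {a, b, d, f, h}  B2 = {b, c, d, f, h}  B3 = {b, c, d, e, h}  B4 = {b, d, e, g, h}  B5 = {a, d, f, h, i}  B6 = {d, f, h, i, j}
Tree: B1–B2, B2–B3, B3–B4, B1–B5, B5–B6
The largest bag has 5 vertices, giving width 4; this decomposition certifies tw(G) ≤ 4. On the other hand G contains the 5-clique {b, d, e, g, h}. A clique must lie in a single bag of any decomposition, so no decomposition can have width below 4. The upper and lower bounds meet at 4, so that is the treewidth.

4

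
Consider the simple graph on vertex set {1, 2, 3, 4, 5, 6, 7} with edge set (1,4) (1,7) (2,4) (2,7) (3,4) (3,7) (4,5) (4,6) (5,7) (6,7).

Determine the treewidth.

2

A width-2 tree decomposition is:
Bags: B1 = {4, 5, 7}  B2 = {2, 4, 7}  B3 = {3, 4, 7}  B4 = {1, 4, 7}  B5 = {4, 6, 7}
Tree: B1–B2, B2–B3, B3–B4, B4–B5
Each bag holds 3 vertices, so the decomposition has width 2, which upper-bounds the treewidth. For the lower bound, G contains the cycle 7–5–4–2–7, so G is not a forest; only forests have treewidth ≤ 1, hence tw(G) ≥ 2. Hence tw(G) = 2 exactly.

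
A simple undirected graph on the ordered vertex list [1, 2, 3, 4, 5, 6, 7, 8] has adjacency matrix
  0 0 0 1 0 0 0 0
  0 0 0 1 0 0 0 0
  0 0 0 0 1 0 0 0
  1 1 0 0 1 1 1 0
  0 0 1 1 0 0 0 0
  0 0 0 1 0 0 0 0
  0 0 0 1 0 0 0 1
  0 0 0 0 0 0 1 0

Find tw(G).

1

A width-1 tree decomposition is:
Bags: B1 = {4, 7}  B2 = {4, 5}  B3 = {4, 6}  B4 = {7, 8}  B5 = {1, 4}  B6 = {2, 4}  B7 = {3, 5}
Tree: B1–B2, B1–B3, B1–B4, B3–B5, B3–B6, B2–B7
Every bag has size at most 2, so the width is 2 − 1 = 1 and tw(G) ≤ 1. Since G has at least one edge (e.g. 7–4), it is not an edgeless graph, so tw(G) ≥ 1. The upper and lower bounds meet at 1, so that is the treewidth.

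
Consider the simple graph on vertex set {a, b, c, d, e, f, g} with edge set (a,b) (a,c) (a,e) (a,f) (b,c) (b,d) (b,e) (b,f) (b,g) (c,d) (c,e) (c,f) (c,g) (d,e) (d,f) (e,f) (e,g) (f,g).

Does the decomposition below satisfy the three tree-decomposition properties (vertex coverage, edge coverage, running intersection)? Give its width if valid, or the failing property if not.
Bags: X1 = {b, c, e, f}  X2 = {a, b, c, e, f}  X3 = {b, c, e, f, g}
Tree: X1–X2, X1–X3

A tree decomposition must satisfy three properties: every vertex lies in some bag; for every edge, both endpoints lie together in some bag; and for every vertex, the bags containing it form a connected subtree. Here vertex d appears in no bag, so the decomposition is invalid.

No — vertex d appears in no bag.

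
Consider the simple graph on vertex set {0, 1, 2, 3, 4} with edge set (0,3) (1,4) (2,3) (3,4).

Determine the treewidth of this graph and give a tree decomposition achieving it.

The largest bag has 2 vertices, giving width 1; this decomposition certifies tw(G) ≤ 1. G has an edge, so its treewidth is at least 1. Hence tw(G) = 1 exactly.

Treewidth 1.
One such decomposition:
Bags: B1 = {2, 3}  B2 = {3, 4}  B3 = {1, 4}  B4 = {0, 3}
Tree: B1–B2, B2–B3, B2–B4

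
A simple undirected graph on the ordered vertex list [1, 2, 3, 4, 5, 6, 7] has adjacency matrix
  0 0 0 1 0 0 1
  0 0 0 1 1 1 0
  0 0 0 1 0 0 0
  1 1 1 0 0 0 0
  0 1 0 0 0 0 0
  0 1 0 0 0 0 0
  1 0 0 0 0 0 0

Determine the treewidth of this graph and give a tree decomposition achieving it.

Each bag holds 2 vertices, so the decomposition has width 1, which upper-bounds the treewidth. Any graph with an edge has treewidth ≥ 1, and G has the edge 4–3. Therefore the treewidth is 1.

Treewidth 1.
One such decomposition:
Bags: B1 = {3, 4}  B2 = {2, 4}  B3 = {1, 4}  B4 = {2, 6}  B5 = {2, 5}  B6 = {1, 7}
Tree: B1–B2, B1–B3, B2–B4, B4–B5, B3–B6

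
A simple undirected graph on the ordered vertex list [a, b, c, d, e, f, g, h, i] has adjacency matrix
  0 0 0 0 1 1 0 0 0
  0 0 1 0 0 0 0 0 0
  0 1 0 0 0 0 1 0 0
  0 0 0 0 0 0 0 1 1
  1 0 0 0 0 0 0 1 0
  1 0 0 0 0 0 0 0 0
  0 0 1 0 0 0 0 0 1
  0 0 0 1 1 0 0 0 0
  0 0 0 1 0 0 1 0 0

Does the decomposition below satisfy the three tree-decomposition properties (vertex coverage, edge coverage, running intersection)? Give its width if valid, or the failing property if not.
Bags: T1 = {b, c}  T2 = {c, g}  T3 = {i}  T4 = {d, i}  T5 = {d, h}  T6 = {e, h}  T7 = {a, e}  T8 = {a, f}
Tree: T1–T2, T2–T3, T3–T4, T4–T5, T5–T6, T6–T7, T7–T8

No — edge (g,i) lies in no bag.

A tree decomposition must satisfy three properties: every vertex lies in some bag; for every edge, both endpoints lie together in some bag; and for every vertex, the bags containing it form a connected subtree. Here edge (g,i) lies in no bag, so the decomposition is invalid.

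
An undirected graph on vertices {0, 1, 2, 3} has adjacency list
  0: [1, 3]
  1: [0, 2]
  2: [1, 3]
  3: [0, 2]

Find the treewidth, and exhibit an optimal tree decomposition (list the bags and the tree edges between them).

Treewidth 2.
Bags: B1 = {1, 2, 3}  B2 = {0, 1, 3}
Tree: B1–B2

The largest bag has 3 vertices, giving width 2; this decomposition certifies tw(G) ≤ 2. The edges 3–2–1–0–3 form a cycle, so G is not a tree and its treewidth is at least 2. The upper and lower bounds meet at 2, so that is the treewidth.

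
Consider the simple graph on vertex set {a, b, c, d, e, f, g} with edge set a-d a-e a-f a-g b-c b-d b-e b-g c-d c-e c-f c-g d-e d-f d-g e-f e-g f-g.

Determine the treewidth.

A width-4 tree decomposition is:
Bags: B1 = {b, c, d, e, g}  B2 = {c, d, e, f, g}  B3 = {a, d, e, f, g}
Tree: B1–B2, B2–B3
Every bag has size at most 5, so the width is 5 − 1 = 4 and tw(G) ≤ 4. For the lower bound, the 5 vertices {c, d, e, f, g} are pairwise adjacent, and any tree decomposition puts a clique entirely inside one bag — forcing width ≥ 4. Hence tw(G) = 4 exactly.

4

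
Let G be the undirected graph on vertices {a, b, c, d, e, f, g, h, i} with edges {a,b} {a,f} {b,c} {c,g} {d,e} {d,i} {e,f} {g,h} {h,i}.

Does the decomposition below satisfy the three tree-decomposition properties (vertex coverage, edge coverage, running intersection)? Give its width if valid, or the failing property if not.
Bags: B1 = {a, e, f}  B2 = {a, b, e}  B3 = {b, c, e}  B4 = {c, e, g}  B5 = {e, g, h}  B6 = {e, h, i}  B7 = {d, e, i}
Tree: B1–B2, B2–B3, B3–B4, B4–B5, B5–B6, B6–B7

Yes; width 2.

Checking the three conditions: (i) the bags cover all of {a, b, c, d, e, f, g, h, i}; (ii) for each edge, some bag contains both endpoints; (iii) the bags containing any fixed vertex form a subtree. All hold, so the decomposition is valid with width 3 − 1 = 2.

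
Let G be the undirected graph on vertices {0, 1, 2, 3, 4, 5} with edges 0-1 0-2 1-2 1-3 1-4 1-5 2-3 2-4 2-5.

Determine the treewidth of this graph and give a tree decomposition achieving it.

Every bag has size at most 3, so the width is 3 − 1 = 2 and tw(G) ≤ 2. On the other hand G contains the 3-clique {0, 1, 2}. A clique must lie in a single bag of any decomposition, so no decomposition can have width below 2. Combining the bounds, tw(G) = 2.

Treewidth 2.
One such decomposition:
Bags: B1 = {1, 2, 4}  B2 = {0, 1, 2}  B3 = {1, 2, 5}  B4 = {1, 2, 3}
Tree: B1–B2, B2–B3, B2–B4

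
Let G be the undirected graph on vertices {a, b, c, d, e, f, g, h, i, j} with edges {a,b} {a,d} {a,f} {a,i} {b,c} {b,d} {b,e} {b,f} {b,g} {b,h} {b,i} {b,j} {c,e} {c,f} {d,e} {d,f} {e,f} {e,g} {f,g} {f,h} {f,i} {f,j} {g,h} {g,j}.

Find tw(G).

3

A width-3 tree decomposition is:
Bags: B1 = {b, f, g, j}  B2 = {b, e, f, g}  B3 = {b, f, g, h}  B4 = {b, d, e, f}  B5 = {a, b, d, f}  B6 = {b, c, e, f}  B7 = {a, b, f, i}
Tree: B1–B2, B1–B3, B2–B4, B4–B5, B2–B6, B5–B7
The largest bag has 4 vertices, giving width 3; this decomposition certifies tw(G) ≤ 3. Conversely, {b, d, e, f} is a clique of size 4, and the vertices of any clique must share a bag in every tree decomposition; so some bag has ≥ 4 vertices and tw(G) ≥ 3. Therefore the treewidth is 3.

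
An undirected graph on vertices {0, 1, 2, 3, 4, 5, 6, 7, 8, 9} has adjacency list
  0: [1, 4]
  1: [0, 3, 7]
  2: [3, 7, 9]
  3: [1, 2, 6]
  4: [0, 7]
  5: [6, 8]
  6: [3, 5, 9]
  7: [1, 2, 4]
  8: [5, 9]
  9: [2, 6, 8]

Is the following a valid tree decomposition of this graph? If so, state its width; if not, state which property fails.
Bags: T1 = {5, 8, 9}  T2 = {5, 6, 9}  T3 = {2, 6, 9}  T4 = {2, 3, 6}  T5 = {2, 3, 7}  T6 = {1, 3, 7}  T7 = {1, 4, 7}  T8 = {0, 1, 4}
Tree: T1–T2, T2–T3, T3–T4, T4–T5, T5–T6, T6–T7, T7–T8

Yes; width 2.

Every vertex of G appears in some bag (union = {0, 1, 2, 3, 4, 5, 6, 7, 8, 9}); every edge is covered by a bag; and for each vertex v the set of bags containing v is connected in the bag tree. The decomposition is therefore valid. The largest bag has 3 vertices, so the width is 2.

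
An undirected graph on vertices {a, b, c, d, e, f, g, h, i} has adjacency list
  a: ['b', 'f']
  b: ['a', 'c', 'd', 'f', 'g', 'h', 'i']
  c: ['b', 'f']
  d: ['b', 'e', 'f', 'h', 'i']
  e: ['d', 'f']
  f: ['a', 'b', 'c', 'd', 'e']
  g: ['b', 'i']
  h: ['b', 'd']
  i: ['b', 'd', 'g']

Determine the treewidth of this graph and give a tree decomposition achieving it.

Every bag has size at most 3, so the width is 3 − 1 = 2 and tw(G) ≤ 2. Conversely, {d, e, f} is a clique of size 3, and the vertices of any clique must share a bag in every tree decomposition; so some bag has ≥ 3 vertices and tw(G) ≥ 2. The upper and lower bounds meet at 2, so that is the treewidth.

Treewidth 2.
One optimal decomposition is:
Bags: B1 = {b, d, f}  B2 = {b, d, i}  B3 = {a, b, f}  B4 = {d, e, f}  B5 = {b, d, h}  B6 = {b, c, f}  B7 = {b, g, i}
Tree: B1–B2, B1–B3, B1–B4, B2–B5, B1–B6, B2–B7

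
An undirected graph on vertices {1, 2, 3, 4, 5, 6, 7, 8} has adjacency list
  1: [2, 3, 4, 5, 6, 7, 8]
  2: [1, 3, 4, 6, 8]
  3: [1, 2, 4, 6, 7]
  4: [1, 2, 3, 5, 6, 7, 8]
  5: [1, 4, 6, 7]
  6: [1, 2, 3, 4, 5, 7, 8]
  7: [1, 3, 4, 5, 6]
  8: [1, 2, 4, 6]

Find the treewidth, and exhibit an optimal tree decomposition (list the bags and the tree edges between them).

Every bag has size at most 5, so the width is 5 − 1 = 4 and tw(G) ≤ 4. On the other hand G contains the 5-clique {1, 2, 4, 6, 8}. A clique must lie in a single bag of any decomposition, so no decomposition can have width below 4. Combining the bounds, tw(G) = 4.

Treewidth 4.
One such decomposition:
Bags: B1 = {1, 2, 3, 4, 6}  B2 = {1, 3, 4, 6, 7}  B3 = {1, 4, 5, 6, 7}  B4 = {1, 2, 4, 6, 8}
Tree: B1–B2, B2–B3, B1–B4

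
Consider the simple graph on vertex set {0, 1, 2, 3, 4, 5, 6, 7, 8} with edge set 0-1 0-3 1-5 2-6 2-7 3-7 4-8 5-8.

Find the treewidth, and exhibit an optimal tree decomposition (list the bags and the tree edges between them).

Treewidth 1.
Bags: B1 = {4, 8}  B2 = {5, 8}  B3 = {1, 5}  B4 = {0, 1}  B5 = {0, 3}  B6 = {3, 7}  B7 = {2, 7}  B8 = {2, 6}
Tree: B1–B2, B2–B3, B3–B4, B4–B5, B5–B6, B6–B7, B7–B8

Every bag has size at most 2, so the width is 2 − 1 = 1 and tw(G) ≤ 1. G has an edge, so its treewidth is at least 1. The upper and lower bounds meet at 1, so that is the treewidth.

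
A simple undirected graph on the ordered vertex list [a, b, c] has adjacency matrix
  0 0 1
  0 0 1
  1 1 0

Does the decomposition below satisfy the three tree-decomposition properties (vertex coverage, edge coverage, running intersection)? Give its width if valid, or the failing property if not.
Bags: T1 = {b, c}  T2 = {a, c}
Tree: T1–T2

Checking the three conditions: (i) the bags cover all of {a, b, c}; (ii) for each edge, some bag contains both endpoints; (iii) the bags containing any fixed vertex form a subtree. All hold, so the decomposition is valid with width 2 − 1 = 1.

Yes; width 1.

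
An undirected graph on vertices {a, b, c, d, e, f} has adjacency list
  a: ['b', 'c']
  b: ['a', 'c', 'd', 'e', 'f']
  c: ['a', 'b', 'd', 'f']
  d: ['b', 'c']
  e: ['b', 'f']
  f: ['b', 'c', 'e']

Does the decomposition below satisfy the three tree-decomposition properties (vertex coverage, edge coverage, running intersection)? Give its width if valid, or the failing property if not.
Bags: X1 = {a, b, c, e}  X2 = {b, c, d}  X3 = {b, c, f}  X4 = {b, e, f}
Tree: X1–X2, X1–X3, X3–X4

No — bags containing vertex e are not connected in the tree.

A tree decomposition must satisfy three properties: every vertex lies in some bag; for every edge, both endpoints lie together in some bag; and for every vertex, the bags containing it form a connected subtree. Here bags containing vertex e are not connected in the tree, so the decomposition is invalid.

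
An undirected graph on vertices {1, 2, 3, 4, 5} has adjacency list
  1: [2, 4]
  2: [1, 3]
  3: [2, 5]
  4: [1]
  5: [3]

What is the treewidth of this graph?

A width-1 tree decomposition is:
Bags: B1 = {1, 4}  B2 = {1, 2}  B3 = {2, 3}  B4 = {3, 5}
Tree: B1–B2, B2–B3, B3–B4
The largest bag has 2 vertices, giving width 1; this decomposition certifies tw(G) ≤ 1. Any graph with an edge has treewidth ≥ 1, and G has the edge 4–1. The upper and lower bounds meet at 1, so that is the treewidth.

1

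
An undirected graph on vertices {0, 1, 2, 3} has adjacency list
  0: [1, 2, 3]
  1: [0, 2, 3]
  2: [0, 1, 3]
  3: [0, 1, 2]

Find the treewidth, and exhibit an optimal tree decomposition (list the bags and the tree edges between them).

With just one bag of size 4, the width is 4 − 1 = 3, so tw(G) ≤ 3. Conversely, {0, 1, 2, 3} is a clique of size 4, and the vertices of any clique must share a bag in every tree decomposition; so some bag has ≥ 4 vertices and tw(G) ≥ 3. Combining the bounds, tw(G) = 3.

Treewidth 3.
One such decomposition:
Bags: B1 = {0, 1, 2, 3}
Tree: (single bag)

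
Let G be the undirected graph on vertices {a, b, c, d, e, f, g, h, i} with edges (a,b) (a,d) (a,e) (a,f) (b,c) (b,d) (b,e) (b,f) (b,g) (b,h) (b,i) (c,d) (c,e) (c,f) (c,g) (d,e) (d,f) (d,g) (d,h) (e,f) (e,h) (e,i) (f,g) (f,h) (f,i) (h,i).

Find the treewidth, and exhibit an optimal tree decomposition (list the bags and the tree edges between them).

Treewidth 4.
Bags: B1 = {b, c, d, e, f}  B2 = {b, d, e, f, h}  B3 = {a, b, d, e, f}  B4 = {b, c, d, f, g}  B5 = {b, e, f, h, i}
Tree: B1–B2, B2–B3, B1–B4, B2–B5

Each bag holds 5 vertices, so the decomposition has width 4, which upper-bounds the treewidth. On the other hand G contains the 5-clique {b, c, d, f, g}. A clique must lie in a single bag of any decomposition, so no decomposition can have width below 4. Hence tw(G) = 4 exactly.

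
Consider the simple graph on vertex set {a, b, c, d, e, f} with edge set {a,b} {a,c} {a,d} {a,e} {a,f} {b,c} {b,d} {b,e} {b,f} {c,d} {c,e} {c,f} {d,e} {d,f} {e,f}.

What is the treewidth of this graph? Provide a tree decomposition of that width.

A single bag containing all 6 vertices is trivially a valid decomposition of width 5. On the other hand G contains the 6-clique {a, b, c, d, e, f}. A clique must lie in a single bag of any decomposition, so no decomposition can have width below 5. Therefore the treewidth is 5.

Treewidth 5.
Bags: B1 = {a, b, c, d, e, f}
Tree: (single bag)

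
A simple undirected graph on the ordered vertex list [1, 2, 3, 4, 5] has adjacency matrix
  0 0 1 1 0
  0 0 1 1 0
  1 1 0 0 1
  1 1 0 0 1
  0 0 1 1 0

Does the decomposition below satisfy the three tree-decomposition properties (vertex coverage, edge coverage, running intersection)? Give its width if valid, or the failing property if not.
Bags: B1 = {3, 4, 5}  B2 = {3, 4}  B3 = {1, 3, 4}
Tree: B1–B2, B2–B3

No — vertex 2 appears in no bag.

A tree decomposition must satisfy three properties: every vertex lies in some bag; for every edge, both endpoints lie together in some bag; and for every vertex, the bags containing it form a connected subtree. Here vertex 2 appears in no bag, so the decomposition is invalid.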